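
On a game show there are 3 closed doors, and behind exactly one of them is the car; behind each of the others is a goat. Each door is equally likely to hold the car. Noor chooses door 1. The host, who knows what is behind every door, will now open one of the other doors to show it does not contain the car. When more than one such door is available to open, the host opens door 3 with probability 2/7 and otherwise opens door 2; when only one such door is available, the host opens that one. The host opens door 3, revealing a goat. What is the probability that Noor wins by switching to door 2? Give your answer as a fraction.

7/9

Condition on the true location of the car.
If it is behind door 1 (prior 1/3): door 3 is available, opened with probability 2/7; weight (1/3)·(2/7) = 2/21.
If it is behind door 2 (prior 1/3): only door 3 is available, probability 1; weight (1/3)·1 = 1/3.
If it is behind door 3 (prior 1/3): the host opened door 3, so this case is ruled out; weight (1/3)·0 = 0.
The weights sum to 3/7.
So P(the car behind door 2 | the host opened door 3) = (1/3) / (3/7) = 7/9.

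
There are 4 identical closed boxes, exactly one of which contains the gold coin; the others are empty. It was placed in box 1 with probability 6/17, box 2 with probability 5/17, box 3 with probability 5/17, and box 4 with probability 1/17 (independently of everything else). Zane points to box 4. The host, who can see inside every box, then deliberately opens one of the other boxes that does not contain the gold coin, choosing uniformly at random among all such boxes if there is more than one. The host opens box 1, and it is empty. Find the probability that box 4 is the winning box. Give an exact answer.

1/16

Condition on the true location of the gold coin.
If it is in box 1 (prior 6/17): the host opened box 1, so this case is ruled out; weight (6/17)·0 = 0.
If it is in either of boxes 2 and 3 (prior 5/17 each): the host has 2 equally likely choices, so probability 1/2; weight (5/17)·(1/2) = 5/34 each.
If it is in box 4 (prior 1/17): the host has 3 equally likely choices, so probability 1/3; weight (1/17)·(1/3) = 1/51.
The weights sum to 16/51.
So P(the gold coin in box 4 | the host opened box 1) = (1/51) / (16/51) = 1/16.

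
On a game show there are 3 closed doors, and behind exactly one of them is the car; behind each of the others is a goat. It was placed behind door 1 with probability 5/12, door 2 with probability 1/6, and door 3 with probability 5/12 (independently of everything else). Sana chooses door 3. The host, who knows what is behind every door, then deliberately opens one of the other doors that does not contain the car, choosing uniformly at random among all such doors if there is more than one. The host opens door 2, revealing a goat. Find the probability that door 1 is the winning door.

Condition on the true location of the car.
If it is behind door 1 (prior 5/12): the host has no choice, probability 1; weight (5/12)·1 = 5/12.
If it is behind door 2 (prior 1/6): the host opened door 2, so this case is ruled out; weight (1/6)·0 = 0.
If it is behind door 3 (prior 5/12): the host has 2 equally likely choices, so probability 1/2; weight (5/12)·(1/2) = 5/24.
The weights sum to 5/8.
So P(the car behind door 1 | the host opened door 2) = (5/12) / (5/8) = 2/3.

2/3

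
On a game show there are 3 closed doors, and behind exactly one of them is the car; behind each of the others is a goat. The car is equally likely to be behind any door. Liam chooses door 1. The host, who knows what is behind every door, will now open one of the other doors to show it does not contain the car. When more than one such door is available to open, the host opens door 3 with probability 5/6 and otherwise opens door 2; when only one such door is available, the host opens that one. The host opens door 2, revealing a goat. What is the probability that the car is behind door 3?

Consider each possible location of the car in turn.
If it is behind door 1 (prior 1/3): door 3 is available but not opened, probability 1/6; weight (1/3)·(1/6) = 1/18.
If it is behind door 2 (prior 1/3): the host opened door 2, so this case is ruled out; weight (1/3)·0 = 0.
If it is behind door 3 (prior 1/3): only door 2 is available, probability 1; weight (1/3)·1 = 1/3.
The weights sum to 7/18.
So P(the car behind door 3 | the host opened door 2) = (1/3) / (7/18) = 6/7.

6/7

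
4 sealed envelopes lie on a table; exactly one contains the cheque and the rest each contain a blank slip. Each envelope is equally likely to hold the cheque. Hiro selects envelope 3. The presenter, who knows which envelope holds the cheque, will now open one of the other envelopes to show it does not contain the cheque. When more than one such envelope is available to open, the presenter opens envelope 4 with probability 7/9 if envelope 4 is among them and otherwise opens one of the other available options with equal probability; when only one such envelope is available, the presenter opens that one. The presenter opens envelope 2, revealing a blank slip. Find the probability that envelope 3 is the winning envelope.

2/15

Apply Bayes' rule, conditioning on where the cheque actually is.
If it is in envelope 1 (prior 1/4): envelope 4 is available but not opened, probability 2/9; weight (1/4)·(2/9) = 1/18.
If it is in envelope 2 (prior 1/4): the presenter opened envelope 2, so this case is ruled out; weight (1/4)·0 = 0.
If it is in envelope 3 (prior 1/4): envelope 4 is available but not opened; envelope 2 gets probability (1 − 7/9)/2 = 1/9; weight (1/4)·(1/9) = 1/36.
If it is in envelope 4 (prior 1/4): envelope 4 holds the prize so is unavailable; the presenter chooses uniformly among the 2 others, probability 1/2; weight (1/4)·(1/2) = 1/8.
The weights sum to 5/24.
So P(the cheque in envelope 3 | the presenter opened envelope 2) = (1/36) / (5/24) = 2/15.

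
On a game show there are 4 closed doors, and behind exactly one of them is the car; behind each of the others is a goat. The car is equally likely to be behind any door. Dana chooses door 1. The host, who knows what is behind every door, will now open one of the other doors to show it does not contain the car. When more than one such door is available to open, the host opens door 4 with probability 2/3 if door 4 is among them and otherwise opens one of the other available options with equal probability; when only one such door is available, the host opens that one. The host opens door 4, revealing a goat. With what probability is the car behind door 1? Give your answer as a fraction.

Apply Bayes' rule, conditioning on where the car actually is.
If it is behind any of doors 1, 2, and 3 (prior 1/4 each): door 4 is available, opened with probability 2/3; weight (1/4)·(2/3) = 1/6 each.
If it is behind door 4 (prior 1/4): the host opened door 4, so this case is ruled out; weight (1/4)·0 = 0.
The weights sum to 1/2.
So P(the car behind door 1 | the host opened door 4) = (1/6) / (1/2) = 1/3.

1/3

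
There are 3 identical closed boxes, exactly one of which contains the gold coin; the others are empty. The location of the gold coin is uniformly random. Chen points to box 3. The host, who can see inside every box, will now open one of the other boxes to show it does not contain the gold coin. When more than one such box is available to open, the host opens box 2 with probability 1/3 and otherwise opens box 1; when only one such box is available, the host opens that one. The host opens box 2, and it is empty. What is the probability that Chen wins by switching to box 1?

Condition on the true location of the gold coin.
If it is in box 1 (prior 1/3): only box 2 is available, probability 1; weight (1/3)·1 = 1/3.
If it is in box 2 (prior 1/3): the host opened box 2, so this case is ruled out; weight (1/3)·0 = 0.
If it is in box 3 (prior 1/3): box 2 is available, opened with probability 1/3; weight (1/3)·(1/3) = 1/9.
The weights sum to 4/9.
So P(the gold coin in box 1 | the host opened box 2) = (1/3) / (4/9) = 3/4.

3/4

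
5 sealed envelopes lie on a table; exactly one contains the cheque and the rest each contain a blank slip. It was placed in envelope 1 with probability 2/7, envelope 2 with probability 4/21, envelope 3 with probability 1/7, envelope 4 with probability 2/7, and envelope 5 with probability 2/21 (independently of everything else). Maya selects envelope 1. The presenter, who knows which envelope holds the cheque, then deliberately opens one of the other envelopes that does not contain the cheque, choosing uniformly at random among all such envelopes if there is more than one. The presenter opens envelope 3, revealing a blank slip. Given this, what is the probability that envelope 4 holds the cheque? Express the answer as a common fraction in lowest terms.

Condition on the true location of the cheque.
If it is in envelope 1 (prior 2/7): the presenter has 4 equally likely choices, so probability 1/4; weight (2/7)·(1/4) = 1/14.
If it is in envelope 2 (prior 4/21): the presenter has 3 equally likely choices, so probability 1/3; weight (4/21)·(1/3) = 4/63.
If it is in envelope 3 (prior 1/7): the presenter opened envelope 3, so this case is ruled out; weight (1/7)·0 = 0.
If it is in envelope 4 (prior 2/7): the presenter has 3 equally likely choices, so probability 1/3; weight (2/7)·(1/3) = 2/21.
If it is in envelope 5 (prior 2/21): the presenter has 3 equally likely choices, so probability 1/3; weight (2/21)·(1/3) = 2/63.
The weights sum to 11/42.
So P(the cheque in envelope 4 | the presenter opened envelope 3) = (2/21) / (11/42) = 4/11.

4/11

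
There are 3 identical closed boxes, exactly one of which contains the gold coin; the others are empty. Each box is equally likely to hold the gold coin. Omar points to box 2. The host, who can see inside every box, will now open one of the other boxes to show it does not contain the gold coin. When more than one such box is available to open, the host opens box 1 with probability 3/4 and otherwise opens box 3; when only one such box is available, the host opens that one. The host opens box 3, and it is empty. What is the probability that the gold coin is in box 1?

Apply Bayes' rule, conditioning on where the gold coin actually is.
If it is in box 1 (prior 1/3): only box 3 is available, probability 1; weight (1/3)·1 = 1/3.
If it is in box 2 (prior 1/3): box 1 is available but not opened, probability 1/4; weight (1/3)·(1/4) = 1/12.
If it is in box 3 (prior 1/3): the host opened box 3, so this case is ruled out; weight (1/3)·0 = 0.
The weights sum to 5/12.
So P(the gold coin in box 1 | the host opened box 3) = (1/3) / (5/12) = 4/5.

4/5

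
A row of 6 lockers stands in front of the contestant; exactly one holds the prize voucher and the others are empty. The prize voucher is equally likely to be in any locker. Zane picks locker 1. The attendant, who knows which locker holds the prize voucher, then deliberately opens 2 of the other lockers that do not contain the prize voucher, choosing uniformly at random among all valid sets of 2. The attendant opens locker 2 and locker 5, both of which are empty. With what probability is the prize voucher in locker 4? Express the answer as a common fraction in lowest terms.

Condition on the true location of the prize voucher.
If it is in locker 1 (prior 1/6): the attendant has 10 equally likely choices, so probability 1/10; weight (1/6)·(1/10) = 1/60.
If it is in either of lockers 2 and 5 (prior 1/6 each): that locker was opened and seen not to hold the prize — ruled out; weight (1/6)·0 = 0 each.
If it is in any of lockers 3, 4, and 6 (prior 1/6 each): the attendant has 6 equally likely choices, so probability 1/6; weight (1/6)·(1/6) = 1/36 each.
The weights sum to 1/10.
So P(the prize voucher in locker 4 | the attendant opened locker 2 and locker 5) = (1/36) / (1/10) = 5/18.

5/18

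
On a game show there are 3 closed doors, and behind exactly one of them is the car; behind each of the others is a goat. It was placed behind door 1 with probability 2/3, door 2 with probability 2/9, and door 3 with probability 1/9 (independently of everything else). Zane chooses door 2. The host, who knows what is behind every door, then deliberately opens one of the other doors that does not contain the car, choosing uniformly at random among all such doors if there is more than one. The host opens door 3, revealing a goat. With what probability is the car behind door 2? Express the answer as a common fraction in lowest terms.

Consider each possible location of the car in turn.
If it is behind door 1 (prior 2/3): the host has no choice, probability 1; weight (2/3)·1 = 2/3.
If it is behind door 2 (prior 2/9): the host has 2 equally likely choices, so probability 1/2; weight (2/9)·(1/2) = 1/9.
If it is behind door 3 (prior 1/9): the host opened door 3, so this case is ruled out; weight (1/9)·0 = 0.
The weights sum to 7/9.
So P(the car behind door 2 | the host opened door 3) = (1/9) / (7/9) = 1/7.

1/7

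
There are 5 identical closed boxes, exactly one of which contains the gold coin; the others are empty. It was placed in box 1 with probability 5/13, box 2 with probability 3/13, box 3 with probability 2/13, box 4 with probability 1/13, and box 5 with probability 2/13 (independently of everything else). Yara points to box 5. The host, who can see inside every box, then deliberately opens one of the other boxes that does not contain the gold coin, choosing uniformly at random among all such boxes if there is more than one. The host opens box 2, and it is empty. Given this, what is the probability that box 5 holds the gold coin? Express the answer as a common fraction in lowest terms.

3/19

Condition on the true location of the gold coin.
If it is in box 1 (prior 5/13): the host has 3 equally likely choices, so probability 1/3; weight (5/13)·(1/3) = 5/39.
If it is in box 2 (prior 3/13): the host opened box 2, so this case is ruled out; weight (3/13)·0 = 0.
If it is in box 3 (prior 2/13): the host has 3 equally likely choices, so probability 1/3; weight (2/13)·(1/3) = 2/39.
If it is in box 4 (prior 1/13): the host has 3 equally likely choices, so probability 1/3; weight (1/13)·(1/3) = 1/39.
If it is in box 5 (prior 2/13): the host has 4 equally likely choices, so probability 1/4; weight (2/13)·(1/4) = 1/26.
The weights sum to 19/78.
So P(the gold coin in box 5 | the host opened box 2) = (1/26) / (19/78) = 3/19.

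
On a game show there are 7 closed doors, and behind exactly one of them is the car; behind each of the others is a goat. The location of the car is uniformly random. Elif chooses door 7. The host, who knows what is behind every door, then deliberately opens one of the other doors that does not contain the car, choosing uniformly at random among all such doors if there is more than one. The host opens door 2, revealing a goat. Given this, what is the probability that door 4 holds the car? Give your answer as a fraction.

Apply Bayes' rule, conditioning on where the car actually is.
If it is behind any of doors 1, 3, 4, 5, and 6 (prior 1/7 each): the host has 5 equally likely choices, so probability 1/5; weight (1/7)·(1/5) = 1/35 each.
If it is behind door 2 (prior 1/7): the host opened door 2, so this case is ruled out; weight (1/7)·0 = 0.
If it is behind door 7 (prior 1/7): the host has 6 equally likely choices, so probability 1/6; weight (1/7)·(1/6) = 1/42.
The weights sum to 1/6.
So P(the car behind door 4 | the host opened door 2) = (1/35) / (1/6) = 6/35.

6/35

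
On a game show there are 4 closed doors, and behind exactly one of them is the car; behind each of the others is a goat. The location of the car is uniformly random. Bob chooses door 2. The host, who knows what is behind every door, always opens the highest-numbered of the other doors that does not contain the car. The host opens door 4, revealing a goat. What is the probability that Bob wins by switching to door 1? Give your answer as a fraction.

Consider each possible location of the car in turn.
If it is behind any of doors 1, 2, and 3 (prior 1/4 each): door 4 is the highest-numbered option available, probability 1; weight (1/4)·1 = 1/4 each.
If it is behind door 4 (prior 1/4): the host opened door 4, so this case is ruled out; weight (1/4)·0 = 0.
The weights sum to 3/4.
So P(the car behind door 1 | the host opened door 4) = (1/4) / (3/4) = 1/3.

1/3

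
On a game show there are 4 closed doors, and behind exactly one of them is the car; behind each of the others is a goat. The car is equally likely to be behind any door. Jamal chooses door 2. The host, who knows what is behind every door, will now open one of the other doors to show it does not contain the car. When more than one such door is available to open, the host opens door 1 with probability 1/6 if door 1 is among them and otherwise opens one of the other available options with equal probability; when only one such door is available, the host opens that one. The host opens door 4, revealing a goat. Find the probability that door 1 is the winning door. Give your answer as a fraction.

2/7

Consider each possible location of the car in turn.
If it is behind door 1 (prior 1/4): door 1 holds the prize so is unavailable; the host chooses uniformly among the 2 others, probability 1/2; weight (1/4)·(1/2) = 1/8.
If it is behind door 2 (prior 1/4): door 1 is available but not opened; door 4 gets probability (1 − 1/6)/2 = 5/12; weight (1/4)·(5/12) = 5/48.
If it is behind door 3 (prior 1/4): door 1 is available but not opened, probability 5/6; weight (1/4)·(5/6) = 5/24.
If it is behind door 4 (prior 1/4): the host opened door 4, so this case is ruled out; weight (1/4)·0 = 0.
The weights sum to 7/16.
So P(the car behind door 1 | the host opened door 4) = (1/8) / (7/16) = 2/7.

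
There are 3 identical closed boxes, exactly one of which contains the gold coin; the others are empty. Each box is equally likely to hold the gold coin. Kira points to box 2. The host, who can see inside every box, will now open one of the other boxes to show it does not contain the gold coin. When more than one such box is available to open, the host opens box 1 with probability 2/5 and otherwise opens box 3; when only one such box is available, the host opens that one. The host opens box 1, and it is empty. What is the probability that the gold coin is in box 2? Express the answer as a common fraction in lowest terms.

2/7

Condition on the true location of the gold coin.
If it is in box 1 (prior 1/3): the host opened box 1, so this case is ruled out; weight (1/3)·0 = 0.
If it is in box 2 (prior 1/3): box 1 is available, opened with probability 2/5; weight (1/3)·(2/5) = 2/15.
If it is in box 3 (prior 1/3): only box 1 is available, probability 1; weight (1/3)·1 = 1/3.
The weights sum to 7/15.
So P(the gold coin in box 2 | the host opened box 1) = (2/15) / (7/15) = 2/7.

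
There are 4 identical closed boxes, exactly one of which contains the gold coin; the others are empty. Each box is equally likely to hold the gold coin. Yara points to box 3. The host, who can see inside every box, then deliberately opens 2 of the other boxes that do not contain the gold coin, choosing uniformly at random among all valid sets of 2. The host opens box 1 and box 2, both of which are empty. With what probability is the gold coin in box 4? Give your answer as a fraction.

Consider each possible location of the gold coin in turn.
If it is in either of boxes 1 and 2 (prior 1/4 each): that box was opened and seen not to hold the prize — ruled out; weight (1/4)·0 = 0 each.
If it is in box 3 (prior 1/4): the host has 3 equally likely choices, so probability 1/3; weight (1/4)·(1/3) = 1/12.
If it is in box 4 (prior 1/4): the host has no choice, probability 1; weight (1/4)·1 = 1/4.
The weights sum to 1/3.
So P(the gold coin in box 4 | the host opened box 1 and box 2) = (1/4) / (1/3) = 3/4.

3/4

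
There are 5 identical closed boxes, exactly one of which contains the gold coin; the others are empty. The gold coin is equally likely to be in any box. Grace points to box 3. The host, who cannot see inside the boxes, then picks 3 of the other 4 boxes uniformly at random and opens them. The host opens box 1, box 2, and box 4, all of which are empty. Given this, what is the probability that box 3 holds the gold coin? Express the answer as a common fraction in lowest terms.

Consider each possible location of the gold coin in turn.
If it is in any of boxes 1, 2, and 4 (prior 1/5 each): that box was opened and seen not to hold the prize — ruled out; weight (1/5)·0 = 0 each.
If it is in either of boxes 3 and 5 (prior 1/5 each): the host picks exactly this set with probability 1/4 regardless, and none is the prize; weight (1/5)·(1/4) = 1/20 each.
The weights sum to 1/10.
So P(the gold coin in box 3 | the host opened box 1, box 2, and box 4) = (1/20) / (1/10) = 1/2.

1/2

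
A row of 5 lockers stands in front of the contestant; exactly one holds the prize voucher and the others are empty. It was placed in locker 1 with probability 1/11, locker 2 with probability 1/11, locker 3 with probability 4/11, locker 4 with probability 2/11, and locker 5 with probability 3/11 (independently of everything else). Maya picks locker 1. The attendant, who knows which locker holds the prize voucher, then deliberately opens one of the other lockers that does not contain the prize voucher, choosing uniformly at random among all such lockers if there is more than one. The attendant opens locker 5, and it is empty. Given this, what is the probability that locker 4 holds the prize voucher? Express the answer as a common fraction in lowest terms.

Consider each possible location of the prize voucher in turn.
If it is in locker 1 (prior 1/11): the attendant has 4 equally likely choices, so probability 1/4; weight (1/11)·(1/4) = 1/44.
If it is in locker 2 (prior 1/11): the attendant has 3 equally likely choices, so probability 1/3; weight (1/11)·(1/3) = 1/33.
If it is in locker 3 (prior 4/11): the attendant has 3 equally likely choices, so probability 1/3; weight (4/11)·(1/3) = 4/33.
If it is in locker 4 (prior 2/11): the attendant has 3 equally likely choices, so probability 1/3; weight (2/11)·(1/3) = 2/33.
If it is in locker 5 (prior 3/11): the attendant opened locker 5, so this case is ruled out; weight (3/11)·0 = 0.
The weights sum to 31/132.
So P(the prize voucher in locker 4 | the attendant opened locker 5) = (2/33) / (31/132) = 8/31.

8/31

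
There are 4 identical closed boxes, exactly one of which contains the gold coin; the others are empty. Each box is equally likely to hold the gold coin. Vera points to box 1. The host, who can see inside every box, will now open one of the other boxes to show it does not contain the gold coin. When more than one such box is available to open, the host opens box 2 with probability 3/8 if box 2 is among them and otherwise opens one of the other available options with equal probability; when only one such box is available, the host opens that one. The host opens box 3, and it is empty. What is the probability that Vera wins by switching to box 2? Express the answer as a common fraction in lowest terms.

8/23

Condition on the true location of the gold coin.
If it is in box 1 (prior 1/4): box 2 is available but not opened; box 3 gets probability (1 − 3/8)/2 = 5/16; weight (1/4)·(5/16) = 5/64.
If it is in box 2 (prior 1/4): box 2 holds the prize so is unavailable; the host chooses uniformly among the 2 others, probability 1/2; weight (1/4)·(1/2) = 1/8.
If it is in box 3 (prior 1/4): the host opened box 3, so this case is ruled out; weight (1/4)·0 = 0.
If it is in box 4 (prior 1/4): box 2 is available but not opened, probability 5/8; weight (1/4)·(5/8) = 5/32.
The weights sum to 23/64.
So P(the gold coin in box 2 | the host opened box 3) = (1/8) / (23/64) = 8/23.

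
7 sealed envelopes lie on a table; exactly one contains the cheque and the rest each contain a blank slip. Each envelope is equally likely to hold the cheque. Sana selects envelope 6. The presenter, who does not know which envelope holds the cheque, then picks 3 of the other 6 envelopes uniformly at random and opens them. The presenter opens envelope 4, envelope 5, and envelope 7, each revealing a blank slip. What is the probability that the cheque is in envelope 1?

Consider each possible location of the cheque in turn.
If it is in any of envelopes 1, 2, 3, and 6 (prior 1/7 each): the presenter picks exactly this set with probability 1/20 regardless, and none is the prize; weight (1/7)·(1/20) = 1/140 each.
If it is in any of envelopes 4, 5, and 7 (prior 1/7 each): that envelope was opened and seen not to hold the prize — ruled out; weight (1/7)·0 = 0 each.
The weights sum to 1/35.
So P(the cheque in envelope 1 | the presenter opened envelope 4, envelope 5, and envelope 7) = (1/140) / (1/35) = 1/4.

1/4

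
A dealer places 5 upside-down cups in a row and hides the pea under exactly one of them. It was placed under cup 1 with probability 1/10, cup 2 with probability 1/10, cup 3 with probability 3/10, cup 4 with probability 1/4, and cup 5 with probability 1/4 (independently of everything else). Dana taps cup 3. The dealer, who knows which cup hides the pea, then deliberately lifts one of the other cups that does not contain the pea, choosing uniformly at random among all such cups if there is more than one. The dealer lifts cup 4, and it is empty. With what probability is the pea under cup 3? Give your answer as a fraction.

1/3

Consider each possible location of the pea in turn.
If it is under either of cups 1 and 2 (prior 1/10 each): the dealer has 3 equally likely choices, so probability 1/3; weight (1/10)·(1/3) = 1/30 each.
If it is under cup 3 (prior 3/10): the dealer has 4 equally likely choices, so probability 1/4; weight (3/10)·(1/4) = 3/40.
If it is under cup 4 (prior 1/4): the dealer opened cup 4, so this case is ruled out; weight (1/4)·0 = 0.
If it is under cup 5 (prior 1/4): the dealer has 3 equally likely choices, so probability 1/3; weight (1/4)·(1/3) = 1/12.
The weights sum to 9/40.
So P(the pea under cup 3 | the dealer opened cup 4) = (3/40) / (9/40) = 1/3.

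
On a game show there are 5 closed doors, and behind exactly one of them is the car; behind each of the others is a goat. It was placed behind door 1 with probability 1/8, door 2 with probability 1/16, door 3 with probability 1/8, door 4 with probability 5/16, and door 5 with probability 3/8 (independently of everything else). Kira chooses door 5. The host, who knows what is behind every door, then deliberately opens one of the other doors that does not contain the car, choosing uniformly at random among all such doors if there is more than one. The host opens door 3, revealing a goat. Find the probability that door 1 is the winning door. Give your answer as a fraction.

Apply Bayes' rule, conditioning on where the car actually is.
If it is behind door 1 (prior 1/8): the host has 3 equally likely choices, so probability 1/3; weight (1/8)·(1/3) = 1/24.
If it is behind door 2 (prior 1/16): the host has 3 equally likely choices, so probability 1/3; weight (1/16)·(1/3) = 1/48.
If it is behind door 3 (prior 1/8): the host opened door 3, so this case is ruled out; weight (1/8)·0 = 0.
If it is behind door 4 (prior 5/16): the host has 3 equally likely choices, so probability 1/3; weight (5/16)·(1/3) = 5/48.
If it is behind door 5 (prior 3/8): the host has 4 equally likely choices, so probability 1/4; weight (3/8)·(1/4) = 3/32.
The weights sum to 25/96.
So P(the car behind door 1 | the host opened door 3) = (1/24) / (25/96) = 4/25.

4/25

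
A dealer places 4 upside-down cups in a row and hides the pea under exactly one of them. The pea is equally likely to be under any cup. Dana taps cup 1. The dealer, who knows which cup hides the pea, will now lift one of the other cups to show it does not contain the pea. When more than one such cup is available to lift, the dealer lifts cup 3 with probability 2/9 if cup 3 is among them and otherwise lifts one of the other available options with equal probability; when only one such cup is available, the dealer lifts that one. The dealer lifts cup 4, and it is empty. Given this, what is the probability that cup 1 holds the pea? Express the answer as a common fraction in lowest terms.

7/30

Consider each possible location of the pea in turn.
If it is under cup 1 (prior 1/4): cup 3 is available but not opened; cup 4 gets probability (1 − 2/9)/2 = 7/18; weight (1/4)·(7/18) = 7/72.
If it is under cup 2 (prior 1/4): cup 3 is available but not opened, probability 7/9; weight (1/4)·(7/9) = 7/36.
If it is under cup 3 (prior 1/4): cup 3 holds the prize so is unavailable; the dealer chooses uniformly among the 2 others, probability 1/2; weight (1/4)·(1/2) = 1/8.
If it is under cup 4 (prior 1/4): the dealer opened cup 4, so this case is ruled out; weight (1/4)·0 = 0.
The weights sum to 5/12.
So P(the pea under cup 1 | the dealer opened cup 4) = (7/72) / (5/12) = 7/30.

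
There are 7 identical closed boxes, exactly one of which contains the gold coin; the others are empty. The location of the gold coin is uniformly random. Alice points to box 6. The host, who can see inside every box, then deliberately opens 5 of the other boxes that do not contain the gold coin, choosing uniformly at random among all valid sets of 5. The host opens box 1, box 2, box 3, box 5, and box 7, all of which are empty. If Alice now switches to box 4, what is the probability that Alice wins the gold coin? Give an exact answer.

6/7

Condition on the true location of the gold coin.
If it is in any of boxes 1, 2, 3, 5, and 7 (prior 1/7 each): that box was opened and seen not to hold the prize — ruled out; weight (1/7)·0 = 0 each.
If it is in box 4 (prior 1/7): the host has no choice, probability 1; weight (1/7)·1 = 1/7.
If it is in box 6 (prior 1/7): the host has 6 equally likely choices, so probability 1/6; weight (1/7)·(1/6) = 1/42.
The weights sum to 1/6.
So P(the gold coin in box 4 | the host opened box 1, box 2, box 3, box 5, and box 7) = (1/7) / (1/6) = 6/7.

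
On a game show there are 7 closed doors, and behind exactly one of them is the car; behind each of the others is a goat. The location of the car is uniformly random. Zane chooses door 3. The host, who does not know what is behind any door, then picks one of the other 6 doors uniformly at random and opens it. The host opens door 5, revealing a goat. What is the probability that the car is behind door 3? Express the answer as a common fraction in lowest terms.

1/6

Condition on the true location of the car.
If it is behind any of doors 1, 2, 3, 4, 6, and 7 (prior 1/7 each): the host picks door 5 with probability 1/6 regardless, and it is not the prize; weight (1/7)·(1/6) = 1/42 each.
If it is behind door 5 (prior 1/7): the host opened door 5, so this case is ruled out; weight (1/7)·0 = 0.
The weights sum to 1/7.
So P(the car behind door 3 | the host opened door 5) = (1/42) / (1/7) = 1/6.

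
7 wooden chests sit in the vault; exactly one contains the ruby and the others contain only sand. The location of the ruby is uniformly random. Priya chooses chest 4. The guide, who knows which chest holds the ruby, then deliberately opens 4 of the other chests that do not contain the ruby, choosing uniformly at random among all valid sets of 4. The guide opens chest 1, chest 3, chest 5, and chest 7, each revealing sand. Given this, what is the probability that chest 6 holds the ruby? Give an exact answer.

3/7

Consider each possible location of the ruby in turn.
If it is in any of chests 1, 3, 5, and 7 (prior 1/7 each): that chest was opened and seen not to hold the prize — ruled out; weight (1/7)·0 = 0 each.
If it is in either of chests 2 and 6 (prior 1/7 each): the guide has 5 equally likely choices, so probability 1/5; weight (1/7)·(1/5) = 1/35 each.
If it is in chest 4 (prior 1/7): the guide has 15 equally likely choices, so probability 1/15; weight (1/7)·(1/15) = 1/105.
The weights sum to 1/15.
So P(the ruby in chest 6 | the guide opened chest 1, chest 3, chest 5, and chest 7) = (1/35) / (1/15) = 3/7.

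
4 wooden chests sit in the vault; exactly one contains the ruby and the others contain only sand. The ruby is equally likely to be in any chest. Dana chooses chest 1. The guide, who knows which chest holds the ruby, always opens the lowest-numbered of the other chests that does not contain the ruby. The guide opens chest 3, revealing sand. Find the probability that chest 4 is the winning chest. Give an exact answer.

0

Condition on the true location of the ruby.
If it is in either of chests 1 and 4 (prior 1/4 each): the guide would have opened chest 2 instead, probability 0; weight (1/4)·0 = 0 each.
If it is in chest 2 (prior 1/4): chest 3 is the lowest-numbered option available, probability 1; weight (1/4)·1 = 1/4.
If it is in chest 3 (prior 1/4): the guide opened chest 3, so this case is ruled out; weight (1/4)·0 = 0.
The weights sum to 1/4.
So P(the ruby in chest 4 | the guide opened chest 3) = 0 / (1/4) = 0.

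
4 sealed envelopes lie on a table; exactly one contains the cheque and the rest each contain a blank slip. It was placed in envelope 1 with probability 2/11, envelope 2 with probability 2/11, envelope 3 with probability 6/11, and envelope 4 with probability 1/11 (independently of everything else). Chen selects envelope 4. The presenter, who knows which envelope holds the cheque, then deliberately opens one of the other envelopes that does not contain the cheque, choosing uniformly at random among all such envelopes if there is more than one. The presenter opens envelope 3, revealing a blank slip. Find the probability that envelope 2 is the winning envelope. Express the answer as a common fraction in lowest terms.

Consider each possible location of the cheque in turn.
If it is in either of envelopes 1 and 2 (prior 2/11 each): the presenter has 2 equally likely choices, so probability 1/2; weight (2/11)·(1/2) = 1/11 each.
If it is in envelope 3 (prior 6/11): the presenter opened envelope 3, so this case is ruled out; weight (6/11)·0 = 0.
If it is in envelope 4 (prior 1/11): the presenter has 3 equally likely choices, so probability 1/3; weight (1/11)·(1/3) = 1/33.
The weights sum to 7/33.
So P(the cheque in envelope 2 | the presenter opened envelope 3) = (1/11) / (7/33) = 3/7.

3/7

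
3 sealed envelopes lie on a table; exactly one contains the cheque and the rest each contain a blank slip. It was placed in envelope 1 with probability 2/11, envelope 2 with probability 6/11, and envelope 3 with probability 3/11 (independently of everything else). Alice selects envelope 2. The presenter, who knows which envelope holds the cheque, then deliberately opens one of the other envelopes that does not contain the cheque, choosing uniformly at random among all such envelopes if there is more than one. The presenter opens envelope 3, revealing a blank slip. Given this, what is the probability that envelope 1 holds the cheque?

Consider each possible location of the cheque in turn.
If it is in envelope 1 (prior 2/11): the presenter has no choice, probability 1; weight (2/11)·1 = 2/11.
If it is in envelope 2 (prior 6/11): the presenter has 2 equally likely choices, so probability 1/2; weight (6/11)·(1/2) = 3/11.
If it is in envelope 3 (prior 3/11): the presenter opened envelope 3, so this case is ruled out; weight (3/11)·0 = 0.
The weights sum to 5/11.
So P(the cheque in envelope 1 | the presenter opened envelope 3) = (2/11) / (5/11) = 2/5.

2/5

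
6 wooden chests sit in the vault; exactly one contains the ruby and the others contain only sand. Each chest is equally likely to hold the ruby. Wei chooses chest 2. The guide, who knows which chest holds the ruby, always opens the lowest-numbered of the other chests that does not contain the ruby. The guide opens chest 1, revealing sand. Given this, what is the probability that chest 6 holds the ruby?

Consider each possible location of the ruby in turn.
If it is in chest 1 (prior 1/6): the guide opened chest 1, so this case is ruled out; weight (1/6)·0 = 0.
If it is in any of chests 2, 3, 4, 5, and 6 (prior 1/6 each): chest 1 is the lowest-numbered option available, probability 1; weight (1/6)·1 = 1/6 each.
The weights sum to 5/6.
So P(the ruby in chest 6 | the guide opened chest 1) = (1/6) / (5/6) = 1/5.

1/5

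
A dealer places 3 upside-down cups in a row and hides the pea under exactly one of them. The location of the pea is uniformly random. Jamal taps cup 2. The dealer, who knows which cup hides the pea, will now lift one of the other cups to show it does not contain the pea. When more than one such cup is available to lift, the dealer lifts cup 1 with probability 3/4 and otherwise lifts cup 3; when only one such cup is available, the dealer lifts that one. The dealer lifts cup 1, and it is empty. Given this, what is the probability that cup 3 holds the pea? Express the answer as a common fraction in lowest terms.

4/7

Condition on the true location of the pea.
If it is under cup 1 (prior 1/3): the dealer opened cup 1, so this case is ruled out; weight (1/3)·0 = 0.
If it is under cup 2 (prior 1/3): cup 1 is available, opened with probability 3/4; weight (1/3)·(3/4) = 1/4.
If it is under cup 3 (prior 1/3): only cup 1 is available, probability 1; weight (1/3)·1 = 1/3.
The weights sum to 7/12.
So P(the pea under cup 3 | the dealer opened cup 1) = (1/3) / (7/12) = 4/7.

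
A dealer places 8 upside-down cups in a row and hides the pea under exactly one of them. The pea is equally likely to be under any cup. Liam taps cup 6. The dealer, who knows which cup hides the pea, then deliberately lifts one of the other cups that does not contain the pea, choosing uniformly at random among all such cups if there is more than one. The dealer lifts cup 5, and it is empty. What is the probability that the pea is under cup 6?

1/8

Apply Bayes' rule, conditioning on where the pea actually is.
If it is under any of cups 1, 2, 3, 4, 7, and 8 (prior 1/8 each): the dealer has 6 equally likely choices, so probability 1/6; weight (1/8)·(1/6) = 1/48 each.
If it is under cup 5 (prior 1/8): the dealer opened cup 5, so this case is ruled out; weight (1/8)·0 = 0.
If it is under cup 6 (prior 1/8): the dealer has 7 equally likely choices, so probability 1/7; weight (1/8)·(1/7) = 1/56.
The weights sum to 1/7.
So P(the pea under cup 6 | the dealer opened cup 5) = (1/56) / (1/7) = 1/8.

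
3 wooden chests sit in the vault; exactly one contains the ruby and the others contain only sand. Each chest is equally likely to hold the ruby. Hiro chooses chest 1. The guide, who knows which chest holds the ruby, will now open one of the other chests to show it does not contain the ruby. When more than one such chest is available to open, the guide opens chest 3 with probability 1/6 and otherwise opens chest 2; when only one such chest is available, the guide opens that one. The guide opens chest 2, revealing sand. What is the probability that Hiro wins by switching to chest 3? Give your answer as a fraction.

Consider each possible location of the ruby in turn.
If it is in chest 1 (prior 1/3): chest 3 is available but not opened, probability 5/6; weight (1/3)·(5/6) = 5/18.
If it is in chest 2 (prior 1/3): the guide opened chest 2, so this case is ruled out; weight (1/3)·0 = 0.
If it is in chest 3 (prior 1/3): only chest 2 is available, probability 1; weight (1/3)·1 = 1/3.
The weights sum to 11/18.
So P(the ruby in chest 3 | the guide opened chest 2) = (1/3) / (11/18) = 6/11.

6/11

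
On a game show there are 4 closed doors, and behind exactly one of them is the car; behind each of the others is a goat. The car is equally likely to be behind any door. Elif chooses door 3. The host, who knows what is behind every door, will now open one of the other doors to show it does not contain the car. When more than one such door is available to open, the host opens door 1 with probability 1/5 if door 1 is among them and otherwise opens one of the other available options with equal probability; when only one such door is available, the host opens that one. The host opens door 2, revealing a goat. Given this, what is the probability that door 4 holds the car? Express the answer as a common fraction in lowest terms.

Consider each possible location of the car in turn.
If it is behind door 1 (prior 1/4): door 1 holds the prize so is unavailable; the host chooses uniformly among the 2 others, probability 1/2; weight (1/4)·(1/2) = 1/8.
If it is behind door 2 (prior 1/4): the host opened door 2, so this case is ruled out; weight (1/4)·0 = 0.
If it is behind door 3 (prior 1/4): door 1 is available but not opened; door 2 gets probability (1 − 1/5)/2 = 2/5; weight (1/4)·(2/5) = 1/10.
If it is behind door 4 (prior 1/4): door 1 is available but not opened, probability 4/5; weight (1/4)·(4/5) = 1/5.
The weights sum to 17/40.
So P(the car behind door 4 | the host opened door 2) = (1/5) / (17/40) = 8/17.

8/17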